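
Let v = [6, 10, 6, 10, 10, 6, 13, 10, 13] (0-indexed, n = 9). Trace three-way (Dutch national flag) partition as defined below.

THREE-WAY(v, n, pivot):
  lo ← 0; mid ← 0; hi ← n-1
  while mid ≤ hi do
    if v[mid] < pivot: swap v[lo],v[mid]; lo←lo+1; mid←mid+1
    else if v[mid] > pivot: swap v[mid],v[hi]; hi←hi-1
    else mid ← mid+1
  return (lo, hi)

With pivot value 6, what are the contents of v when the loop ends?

lo=0 mid=0 hi=8
6=6: mid=1
10>6: swap(1,8), hi=7 ⇒ [6, 13, 6, 10, 10, 6, 13, 10, 10]
13>6: swap(1,7), hi=6 ⇒ [6, 10, 6, 10, 10, 6, 13, 13, 10]
10>6: swap(1,6), hi=5 ⇒ [6, 13, 6, 10, 10, 6, 10, 13, 10]
13>6: swap(1,5), hi=4 ⇒ [6, 6, 6, 10, 10, 13, 10, 13, 10]
6=6: mid=2
6=6: mid=3
10>6: swap(3,4), hi=3 ⇒ [6, 6, 6, 10, 10, 13, 10, 13, 10]
10>6: swap(3,3), hi=2 ⇒ [6, 6, 6, 10, 10, 13, 10, 13, 10]
done. lo=0 hi=2; v=[6, 6, 6, 10, 10, 13, 10, 13, 10]

[6, 6, 6, 10, 10, 13, 10, 13, 10]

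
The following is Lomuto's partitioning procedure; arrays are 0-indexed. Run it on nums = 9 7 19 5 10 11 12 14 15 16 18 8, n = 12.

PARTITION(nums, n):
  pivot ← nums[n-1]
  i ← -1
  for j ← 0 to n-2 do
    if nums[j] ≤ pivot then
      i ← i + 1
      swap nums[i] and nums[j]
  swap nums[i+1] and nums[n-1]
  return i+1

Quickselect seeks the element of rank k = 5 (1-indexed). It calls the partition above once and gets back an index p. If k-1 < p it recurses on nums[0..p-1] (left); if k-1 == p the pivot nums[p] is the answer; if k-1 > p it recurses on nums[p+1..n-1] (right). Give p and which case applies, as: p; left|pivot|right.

pivot = nums[11] = 8; i = -1
j=0: nums[0]=9 > 8 → no swap
j=1: nums[1]=7 ≤ 8 → i=0, swap nums[0],nums[1] → 7 9 19 5 10 11 12 14 15 16 18 8
j=2: nums[2]=19 > 8 → no swap
j=3: nums[3]=5 ≤ 8 → i=1, swap nums[1],nums[3] → 7 5 19 9 10 11 12 14 15 16 18 8
j=4: nums[4]=10 > 8 → no swap
j=5: nums[5]=11 > 8 → no swap
j=6: nums[6]=12 > 8 → no swap
j=7: nums[7]=14 > 8 → no swap
j=8: nums[8]=15 > 8 → no swap
j=9: nums[9]=16 > 8 → no swap
j=10: nums[10]=18 > 8 → no swap
final swap nums[2],nums[11] → 7 5 8 9 10 11 12 14 15 16 18 19; return 2
p = 2; k-1 = 4 > 2 ⇒ right

2; right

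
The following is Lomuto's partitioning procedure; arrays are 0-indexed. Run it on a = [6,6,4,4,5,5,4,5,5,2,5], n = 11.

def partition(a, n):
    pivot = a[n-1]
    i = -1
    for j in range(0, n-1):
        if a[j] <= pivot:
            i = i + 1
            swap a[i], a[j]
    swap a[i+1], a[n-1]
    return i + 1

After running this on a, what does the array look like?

[4,4,5,5,4,5,5,2,5,6,6]

pivot = a[10] = 5; i = -1
j=0: a[0]=6 > 5 → no swap
j=1: a[1]=6 > 5 → no swap
j=2: a[2]=4 ≤ 5 → i=0, swap a[0],a[2] → [4,6,6,4,5,5,4,5,5,2,5]
j=3: a[3]=4 ≤ 5 → i=1, swap a[1],a[3] → [4,4,6,6,5,5,4,5,5,2,5]
j=4: a[4]=5 ≤ 5 → i=2, swap a[2],a[4] → [4,4,5,6,6,5,4,5,5,2,5]
j=5: a[5]=5 ≤ 5 → i=3, swap a[3],a[5] → [4,4,5,5,6,6,4,5,5,2,5]
j=6: a[6]=4 ≤ 5 → i=4, swap a[4],a[6] → [4,4,5,5,4,6,6,5,5,2,5]
j=7: a[7]=5 ≤ 5 → i=5, swap a[5],a[7] → [4,4,5,5,4,5,6,6,5,2,5]
j=8: a[8]=5 ≤ 5 → i=6, swap a[6],a[8] → [4,4,5,5,4,5,5,6,6,2,5]
j=9: a[9]=2 ≤ 5 → i=7, swap a[7],a[9] → [4,4,5,5,4,5,5,2,6,6,5]
final swap a[8],a[10] → [4,4,5,5,4,5,5,2,5,6,6]; return 8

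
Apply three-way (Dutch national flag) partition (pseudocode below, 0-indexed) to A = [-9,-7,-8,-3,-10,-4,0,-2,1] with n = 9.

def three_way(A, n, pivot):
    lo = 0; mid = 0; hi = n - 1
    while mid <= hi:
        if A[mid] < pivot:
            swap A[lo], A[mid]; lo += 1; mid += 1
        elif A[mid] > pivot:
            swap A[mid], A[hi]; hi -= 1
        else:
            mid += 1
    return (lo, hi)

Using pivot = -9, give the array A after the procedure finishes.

[-10,-9,-3,-8,-4,0,-2,1,-7]

pivot = -9; lo=0, mid=0, hi=8
A[mid]=-9=-9: mid=1
A[mid]=-7>-9: swap A[1],A[8]; hi=7 → [-9,1,-8,-3,-10,-4,0,-2,-7]
A[mid]=1>-9: swap A[1],A[7]; hi=6 → [-9,-2,-8,-3,-10,-4,0,1,-7]
A[mid]=-2>-9: swap A[1],A[6]; hi=5 → [-9,0,-8,-3,-10,-4,-2,1,-7]
A[mid]=0>-9: swap A[1],A[5]; hi=4 → [-9,-4,-8,-3,-10,0,-2,1,-7]
A[mid]=-4>-9: swap A[1],A[4]; hi=3 → [-9,-10,-8,-3,-4,0,-2,1,-7]
A[mid]=-10<-9: swap A[0],A[1]; lo=1,mid=2 → [-10,-9,-8,-3,-4,0,-2,1,-7]
A[mid]=-8>-9: swap A[2],A[3]; hi=2 → [-10,-9,-3,-8,-4,0,-2,1,-7]
A[mid]=-3>-9: swap A[2],A[2]; hi=1 → [-10,-9,-3,-8,-4,0,-2,1,-7]
end: lo=1, hi=1; A = [-10,-9,-3,-8,-4,0,-2,1,-7]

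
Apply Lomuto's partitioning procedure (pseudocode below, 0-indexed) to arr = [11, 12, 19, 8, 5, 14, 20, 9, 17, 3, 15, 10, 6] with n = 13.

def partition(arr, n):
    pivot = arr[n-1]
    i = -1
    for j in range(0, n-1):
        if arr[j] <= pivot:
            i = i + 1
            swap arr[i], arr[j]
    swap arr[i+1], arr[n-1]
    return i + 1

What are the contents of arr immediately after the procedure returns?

[5, 3, 6, 8, 11, 14, 20, 9, 17, 12, 15, 10, 19]

pivot = arr[12] = 6; i = -1
j=0: arr[0]=11 > 6 → no swap
j=1: arr[1]=12 > 6 → no swap
j=2: arr[2]=19 > 6 → no swap
j=3: arr[3]=8 > 6 → no swap
j=4: arr[4]=5 ≤ 6 → i=0, swap arr[0],arr[4] → [5, 12, 19, 8, 11, 14, 20, 9, 17, 3, 15, 10, 6]
j=5: arr[5]=14 > 6 → no swap
j=6: arr[6]=20 > 6 → no swap
j=7: arr[7]=9 > 6 → no swap
j=8: arr[8]=17 > 6 → no swap
j=9: arr[9]=3 ≤ 6 → i=1, swap arr[1],arr[9] → [5, 3, 19, 8, 11, 14, 20, 9, 17, 12, 15, 10, 6]
j=10: arr[10]=15 > 6 → no swap
j=11: arr[11]=10 > 6 → no swap
final swap arr[2],arr[12] → [5, 3, 6, 8, 11, 14, 20, 9, 17, 12, 15, 10, 19]; return 2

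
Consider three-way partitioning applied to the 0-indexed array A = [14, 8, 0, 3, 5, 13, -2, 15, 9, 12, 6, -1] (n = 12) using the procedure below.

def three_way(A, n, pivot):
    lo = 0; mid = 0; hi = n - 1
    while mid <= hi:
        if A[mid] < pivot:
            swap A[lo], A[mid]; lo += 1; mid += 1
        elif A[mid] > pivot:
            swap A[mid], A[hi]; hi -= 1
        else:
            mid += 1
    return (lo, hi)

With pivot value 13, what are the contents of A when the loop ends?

lo=0 mid=0 hi=11
14>13: swap(0,11), hi=10 ⇒ [-1, 8, 0, 3, 5, 13, -2, 15, 9, 12, 6, 14]
-1<13: swap(0,0), lo=1 mid=1 ⇒ [-1, 8, 0, 3, 5, 13, -2, 15, 9, 12, 6, 14]
8<13: swap(1,1), lo=2 mid=2 ⇒ [-1, 8, 0, 3, 5, 13, -2, 15, 9, 12, 6, 14]
0<13: swap(2,2), lo=3 mid=3 ⇒ [-1, 8, 0, 3, 5, 13, -2, 15, 9, 12, 6, 14]
3<13: swap(3,3), lo=4 mid=4 ⇒ [-1, 8, 0, 3, 5, 13, -2, 15, 9, 12, 6, 14]
5<13: swap(4,4), lo=5 mid=5 ⇒ [-1, 8, 0, 3, 5, 13, -2, 15, 9, 12, 6, 14]
13=13: mid=6
-2<13: swap(5,6), lo=6 mid=7 ⇒ [-1, 8, 0, 3, 5, -2, 13, 15, 9, 12, 6, 14]
15>13: swap(7,10), hi=9 ⇒ [-1, 8, 0, 3, 5, -2, 13, 6, 9, 12, 15, 14]
6<13: swap(6,7), lo=7 mid=8 ⇒ [-1, 8, 0, 3, 5, -2, 6, 13, 9, 12, 15, 14]
9<13: swap(7,8), lo=8 mid=9 ⇒ [-1, 8, 0, 3, 5, -2, 6, 9, 13, 12, 15, 14]
12<13: swap(8,9), lo=9 mid=10 ⇒ [-1, 8, 0, 3, 5, -2, 6, 9, 12, 13, 15, 14]
done. lo=9 hi=9; A=[-1, 8, 0, 3, 5, -2, 6, 9, 12, 13, 15, 14]

[-1, 8, 0, 3, 5, -2, 6, 9, 12, 13, 15, 14]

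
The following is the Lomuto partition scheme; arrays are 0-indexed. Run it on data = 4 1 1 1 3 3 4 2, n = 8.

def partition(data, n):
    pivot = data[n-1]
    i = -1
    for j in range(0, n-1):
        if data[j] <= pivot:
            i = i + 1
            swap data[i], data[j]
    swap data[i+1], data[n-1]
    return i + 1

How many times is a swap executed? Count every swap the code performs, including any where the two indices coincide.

pivot = data[7] = 2; i = -1
j=0: data[0]=4 > 2 → no swap
j=1: data[1]=1 ≤ 2 → i=0, swap data[0],data[1] → 1 4 1 1 3 3 4 2
j=2: data[2]=1 ≤ 2 → i=1, swap data[1],data[2] → 1 1 4 1 3 3 4 2
j=3: data[3]=1 ≤ 2 → i=2, swap data[2],data[3] → 1 1 1 4 3 3 4 2
j=4: data[4]=3 > 2 → no swap
j=5: data[5]=3 > 2 → no swap
j=6: data[6]=4 > 2 → no swap
final swap data[3],data[7] → 1 1 1 2 3 3 4 4; return 3

4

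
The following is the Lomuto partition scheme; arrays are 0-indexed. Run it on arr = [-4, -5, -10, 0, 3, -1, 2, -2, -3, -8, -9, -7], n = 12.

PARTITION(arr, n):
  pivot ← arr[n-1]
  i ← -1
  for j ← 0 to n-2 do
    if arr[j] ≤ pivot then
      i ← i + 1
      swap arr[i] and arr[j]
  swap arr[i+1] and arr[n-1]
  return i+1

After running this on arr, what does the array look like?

pivot=-7, i=-1
j=0: -4>-7, skip
j=1: -5>-7, skip
j=2: -10≤-7, i=0, swap(0,2) ⇒ [-10, -5, -4, 0, 3, -1, 2, -2, -3, -8, -9, -7]
j=3: 0>-7, skip
j=4: 3>-7, skip
j=5: -1>-7, skip
j=6: 2>-7, skip
j=7: -2>-7, skip
j=8: -3>-7, skip
j=9: -8≤-7, i=1, swap(1,9) ⇒ [-10, -8, -4, 0, 3, -1, 2, -2, -3, -5, -9, -7]
j=10: -9≤-7, i=2, swap(2,10) ⇒ [-10, -8, -9, 0, 3, -1, 2, -2, -3, -5, -4, -7]
swap(3,11) ⇒ [-10, -8, -9, -7, 3, -1, 2, -2, -3, -5, -4, 0]; return 3

[-10, -8, -9, -7, 3, -1, 2, -2, -3, -5, -4, 0]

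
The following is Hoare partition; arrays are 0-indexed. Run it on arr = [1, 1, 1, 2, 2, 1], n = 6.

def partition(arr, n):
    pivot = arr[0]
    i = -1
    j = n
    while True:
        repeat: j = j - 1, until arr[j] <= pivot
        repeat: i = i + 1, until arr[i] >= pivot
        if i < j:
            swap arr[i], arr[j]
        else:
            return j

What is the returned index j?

1

pivot = arr[0] = 1; i = -1, j = 6
j→5 (arr[5]=1≤1), i→0 (arr[0]=1≥1); i<j, swap → [1, 1, 1, 2, 2, 1]
j→2 (arr[2]=1≤1), i→1 (arr[1]=1≥1); i<j, swap → [1, 1, 1, 2, 2, 1]
j→1, i→2; i≥j, return j=1. arr = [1, 1, 1, 2, 2, 1]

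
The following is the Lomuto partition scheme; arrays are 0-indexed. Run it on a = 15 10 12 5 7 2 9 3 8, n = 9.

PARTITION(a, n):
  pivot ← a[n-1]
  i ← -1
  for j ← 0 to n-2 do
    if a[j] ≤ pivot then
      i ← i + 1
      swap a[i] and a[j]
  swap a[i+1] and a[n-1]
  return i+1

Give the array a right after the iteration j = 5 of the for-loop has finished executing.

pivot=8, i=-1
j=0: 15>8, skip
j=1: 10>8, skip
j=2: 12>8, skip
j=3: 5≤8, i=0, swap(0,3) ⇒ 5 10 12 15 7 2 9 3 8
j=4: 7≤8, i=1, swap(1,4) ⇒ 5 7 12 15 10 2 9 3 8
j=5: 2≤8, i=2, swap(2,5) ⇒ 5 7 2 15 10 12 9 3 8
(after j=5) a = 5 7 2 15 10 12 9 3 8

5 7 2 15 10 12 9 3 8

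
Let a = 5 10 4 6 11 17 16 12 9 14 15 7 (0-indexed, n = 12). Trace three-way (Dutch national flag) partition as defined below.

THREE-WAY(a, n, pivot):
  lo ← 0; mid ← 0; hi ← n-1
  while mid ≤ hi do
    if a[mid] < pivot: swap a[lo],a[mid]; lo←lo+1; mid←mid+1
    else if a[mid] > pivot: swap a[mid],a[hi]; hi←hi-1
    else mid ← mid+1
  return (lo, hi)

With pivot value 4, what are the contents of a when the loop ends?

4 10 6 11 17 16 12 9 14 15 7 5

lo=0 mid=0 hi=11
5>4: swap(0,11), hi=10 ⇒ 7 10 4 6 11 17 16 12 9 14 15 5
7>4: swap(0,10), hi=9 ⇒ 15 10 4 6 11 17 16 12 9 14 7 5
15>4: swap(0,9), hi=8 ⇒ 14 10 4 6 11 17 16 12 9 15 7 5
14>4: swap(0,8), hi=7 ⇒ 9 10 4 6 11 17 16 12 14 15 7 5
9>4: swap(0,7), hi=6 ⇒ 12 10 4 6 11 17 16 9 14 15 7 5
12>4: swap(0,6), hi=5 ⇒ 16 10 4 6 11 17 12 9 14 15 7 5
16>4: swap(0,5), hi=4 ⇒ 17 10 4 6 11 16 12 9 14 15 7 5
17>4: swap(0,4), hi=3 ⇒ 11 10 4 6 17 16 12 9 14 15 7 5
11>4: swap(0,3), hi=2 ⇒ 6 10 4 11 17 16 12 9 14 15 7 5
6>4: swap(0,2), hi=1 ⇒ 4 10 6 11 17 16 12 9 14 15 7 5
4=4: mid=1
10>4: swap(1,1), hi=0 ⇒ 4 10 6 11 17 16 12 9 14 15 7 5
done. lo=0 hi=0; a=4 10 6 11 17 16 12 9 14 15 7 5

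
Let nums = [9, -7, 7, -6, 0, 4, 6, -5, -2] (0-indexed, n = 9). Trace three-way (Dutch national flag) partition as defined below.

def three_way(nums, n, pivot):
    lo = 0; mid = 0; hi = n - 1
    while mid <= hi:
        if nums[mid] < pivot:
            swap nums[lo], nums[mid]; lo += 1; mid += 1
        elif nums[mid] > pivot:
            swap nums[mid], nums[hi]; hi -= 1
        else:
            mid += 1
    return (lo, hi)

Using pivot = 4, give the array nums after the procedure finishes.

[-2, -7, -5, -6, 0, 4, 6, 7, 9]

lo=0 mid=0 hi=8
9>4: swap(0,8), hi=7 ⇒ [-2, -7, 7, -6, 0, 4, 6, -5, 9]
-2<4: swap(0,0), lo=1 mid=1 ⇒ [-2, -7, 7, -6, 0, 4, 6, -5, 9]
-7<4: swap(1,1), lo=2 mid=2 ⇒ [-2, -7, 7, -6, 0, 4, 6, -5, 9]
7>4: swap(2,7), hi=6 ⇒ [-2, -7, -5, -6, 0, 4, 6, 7, 9]
-5<4: swap(2,2), lo=3 mid=3 ⇒ [-2, -7, -5, -6, 0, 4, 6, 7, 9]
-6<4: swap(3,3), lo=4 mid=4 ⇒ [-2, -7, -5, -6, 0, 4, 6, 7, 9]
0<4: swap(4,4), lo=5 mid=5 ⇒ [-2, -7, -5, -6, 0, 4, 6, 7, 9]
4=4: mid=6
6>4: swap(6,6), hi=5 ⇒ [-2, -7, -5, -6, 0, 4, 6, 7, 9]
done. lo=5 hi=5; nums=[-2, -7, -5, -6, 0, 4, 6, 7, 9]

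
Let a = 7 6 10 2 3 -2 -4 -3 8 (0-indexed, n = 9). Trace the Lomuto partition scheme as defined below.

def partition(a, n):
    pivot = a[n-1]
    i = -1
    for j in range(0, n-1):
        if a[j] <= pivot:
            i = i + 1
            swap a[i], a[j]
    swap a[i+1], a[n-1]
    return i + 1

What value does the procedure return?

pivot = a[8] = 8; i = -1
j=0: a[0]=7 ≤ 8 → i=0, swap a[0],a[0] (no change) → 7 6 10 2 3 -2 -4 -3 8
j=1: a[1]=6 ≤ 8 → i=1, swap a[1],a[1] (no change) → 7 6 10 2 3 -2 -4 -3 8
j=2: a[2]=10 > 8 → no swap
j=3: a[3]=2 ≤ 8 → i=2, swap a[2],a[3] → 7 6 2 10 3 -2 -4 -3 8
j=4: a[4]=3 ≤ 8 → i=3, swap a[3],a[4] → 7 6 2 3 10 -2 -4 -3 8
j=5: a[5]=-2 ≤ 8 → i=4, swap a[4],a[5] → 7 6 2 3 -2 10 -4 -3 8
j=6: a[6]=-4 ≤ 8 → i=5, swap a[5],a[6] → 7 6 2 3 -2 -4 10 -3 8
j=7: a[7]=-3 ≤ 8 → i=6, swap a[6],a[7] → 7 6 2 3 -2 -4 -3 10 8
final swap a[7],a[8] → 7 6 2 3 -2 -4 -3 8 10; return 7

7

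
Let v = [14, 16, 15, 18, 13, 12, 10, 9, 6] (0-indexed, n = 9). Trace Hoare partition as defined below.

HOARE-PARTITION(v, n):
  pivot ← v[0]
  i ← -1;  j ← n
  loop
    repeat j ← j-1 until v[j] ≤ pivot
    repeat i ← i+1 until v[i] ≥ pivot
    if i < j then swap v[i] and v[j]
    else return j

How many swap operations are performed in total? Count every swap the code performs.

pivot = v[0] = 14; i = -1, j = 9
j→8 (v[8]=6≤14), i→0 (v[0]=14≥14); i<j, swap → [6, 16, 15, 18, 13, 12, 10, 9, 14]
j→7 (v[7]=9≤14), i→1 (v[1]=16≥14); i<j, swap → [6, 9, 15, 18, 13, 12, 10, 16, 14]
j→6 (v[6]=10≤14), i→2 (v[2]=15≥14); i<j, swap → [6, 9, 10, 18, 13, 12, 15, 16, 14]
j→5 (v[5]=12≤14), i→3 (v[3]=18≥14); i<j, swap → [6, 9, 10, 12, 13, 18, 15, 16, 14]
j→4, i→5; i≥j, return j=4. v = [6, 9, 10, 12, 13, 18, 15, 16, 14]

4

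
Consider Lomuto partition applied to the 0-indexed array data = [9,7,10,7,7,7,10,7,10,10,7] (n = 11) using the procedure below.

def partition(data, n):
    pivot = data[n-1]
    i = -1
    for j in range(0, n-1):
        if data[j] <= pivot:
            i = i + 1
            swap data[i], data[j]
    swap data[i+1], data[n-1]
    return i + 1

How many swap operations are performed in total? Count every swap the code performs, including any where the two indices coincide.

6

pivot=7, i=-1
j=0: 9>7, skip
j=1: 7≤7, i=0, swap(0,1) ⇒ [7,9,10,7,7,7,10,7,10,10,7]
j=2: 10>7, skip
j=3: 7≤7, i=1, swap(1,3) ⇒ [7,7,10,9,7,7,10,7,10,10,7]
j=4: 7≤7, i=2, swap(2,4) ⇒ [7,7,7,9,10,7,10,7,10,10,7]
j=5: 7≤7, i=3, swap(3,5) ⇒ [7,7,7,7,10,9,10,7,10,10,7]
j=6: 10>7, skip
j=7: 7≤7, i=4, swap(4,7) ⇒ [7,7,7,7,7,9,10,10,10,10,7]
j=8: 10>7, skip
j=9: 10>7, skip
swap(5,10) ⇒ [7,7,7,7,7,7,10,10,10,10,9]; return 5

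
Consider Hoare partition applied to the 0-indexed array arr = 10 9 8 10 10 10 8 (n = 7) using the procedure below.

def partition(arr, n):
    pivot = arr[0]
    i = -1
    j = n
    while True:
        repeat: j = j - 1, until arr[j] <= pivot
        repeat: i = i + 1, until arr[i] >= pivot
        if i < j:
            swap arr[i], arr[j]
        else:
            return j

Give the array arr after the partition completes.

pivot=10
j stops at 6 (8), i stops at 0 (10); swap ⇒ 8 9 8 10 10 10 10
j stops at 5 (10), i stops at 3 (10); swap ⇒ 8 9 8 10 10 10 10
j stops at 4, i stops at 4; i≥j ⇒ return 4. arr=8 9 8 10 10 10 10

8 9 8 10 10 10 10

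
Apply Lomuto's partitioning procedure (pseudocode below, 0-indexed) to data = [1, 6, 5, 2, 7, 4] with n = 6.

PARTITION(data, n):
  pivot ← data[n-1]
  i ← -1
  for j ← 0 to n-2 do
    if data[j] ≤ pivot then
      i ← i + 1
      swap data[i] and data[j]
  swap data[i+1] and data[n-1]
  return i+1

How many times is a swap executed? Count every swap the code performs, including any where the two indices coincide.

pivot=4, i=-1
j=0: 1≤4, i=0, swap(0,0) ⇒ [1, 6, 5, 2, 7, 4]
j=1: 6>4, skip
j=2: 5>4, skip
j=3: 2≤4, i=1, swap(1,3) ⇒ [1, 2, 5, 6, 7, 4]
j=4: 7>4, skip
swap(2,5) ⇒ [1, 2, 4, 6, 7, 5]; return 2

3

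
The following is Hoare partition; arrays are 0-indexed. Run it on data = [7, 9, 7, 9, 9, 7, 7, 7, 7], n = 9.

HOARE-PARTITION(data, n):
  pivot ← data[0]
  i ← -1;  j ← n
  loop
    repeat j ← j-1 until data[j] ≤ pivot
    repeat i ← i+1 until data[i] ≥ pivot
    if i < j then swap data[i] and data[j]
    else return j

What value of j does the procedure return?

pivot=7
j stops at 8 (7), i stops at 0 (7); swap ⇒ [7, 9, 7, 9, 9, 7, 7, 7, 7]
j stops at 7 (7), i stops at 1 (9); swap ⇒ [7, 7, 7, 9, 9, 7, 7, 9, 7]
j stops at 6 (7), i stops at 2 (7); swap ⇒ [7, 7, 7, 9, 9, 7, 7, 9, 7]
j stops at 5 (7), i stops at 3 (9); swap ⇒ [7, 7, 7, 7, 9, 9, 7, 9, 7]
j stops at 3, i stops at 4; i≥j ⇒ return 3. data=[7, 7, 7, 7, 9, 9, 7, 9, 7]

3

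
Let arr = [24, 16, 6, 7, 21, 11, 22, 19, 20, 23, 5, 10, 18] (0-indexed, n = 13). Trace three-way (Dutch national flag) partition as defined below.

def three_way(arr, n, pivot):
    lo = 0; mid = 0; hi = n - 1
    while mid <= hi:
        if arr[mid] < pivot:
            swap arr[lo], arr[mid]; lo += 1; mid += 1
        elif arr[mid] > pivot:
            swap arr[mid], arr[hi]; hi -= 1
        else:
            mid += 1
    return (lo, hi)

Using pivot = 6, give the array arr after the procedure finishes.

lo=0 mid=0 hi=12
24>6: swap(0,12), hi=11 ⇒ [18, 16, 6, 7, 21, 11, 22, 19, 20, 23, 5, 10, 24]
18>6: swap(0,11), hi=10 ⇒ [10, 16, 6, 7, 21, 11, 22, 19, 20, 23, 5, 18, 24]
10>6: swap(0,10), hi=9 ⇒ [5, 16, 6, 7, 21, 11, 22, 19, 20, 23, 10, 18, 24]
5<6: swap(0,0), lo=1 mid=1 ⇒ [5, 16, 6, 7, 21, 11, 22, 19, 20, 23, 10, 18, 24]
16>6: swap(1,9), hi=8 ⇒ [5, 23, 6, 7, 21, 11, 22, 19, 20, 16, 10, 18, 24]
23>6: swap(1,8), hi=7 ⇒ [5, 20, 6, 7, 21, 11, 22, 19, 23, 16, 10, 18, 24]
20>6: swap(1,7), hi=6 ⇒ [5, 19, 6, 7, 21, 11, 22, 20, 23, 16, 10, 18, 24]
19>6: swap(1,6), hi=5 ⇒ [5, 22, 6, 7, 21, 11, 19, 20, 23, 16, 10, 18, 24]
22>6: swap(1,5), hi=4 ⇒ [5, 11, 6, 7, 21, 22, 19, 20, 23, 16, 10, 18, 24]
11>6: swap(1,4), hi=3 ⇒ [5, 21, 6, 7, 11, 22, 19, 20, 23, 16, 10, 18, 24]
21>6: swap(1,3), hi=2 ⇒ [5, 7, 6, 21, 11, 22, 19, 20, 23, 16, 10, 18, 24]
7>6: swap(1,2), hi=1 ⇒ [5, 6, 7, 21, 11, 22, 19, 20, 23, 16, 10, 18, 24]
6=6: mid=2
done. lo=1 hi=1; arr=[5, 6, 7, 21, 11, 22, 19, 20, 23, 16, 10, 18, 24]

[5, 6, 7, 21, 11, 22, 19, 20, 23, 16, 10, 18, 24]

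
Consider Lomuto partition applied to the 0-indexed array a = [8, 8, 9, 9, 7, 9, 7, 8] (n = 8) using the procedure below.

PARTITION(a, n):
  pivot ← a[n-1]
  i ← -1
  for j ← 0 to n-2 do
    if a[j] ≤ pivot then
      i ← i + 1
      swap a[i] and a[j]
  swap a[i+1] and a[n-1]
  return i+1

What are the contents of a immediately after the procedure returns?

[8, 8, 7, 7, 8, 9, 9, 9]

pivot = a[7] = 8; i = -1
j=0: a[0]=8 ≤ 8 → i=0, swap a[0],a[0] (no change) → [8, 8, 9, 9, 7, 9, 7, 8]
j=1: a[1]=8 ≤ 8 → i=1, swap a[1],a[1] (no change) → [8, 8, 9, 9, 7, 9, 7, 8]
j=2: a[2]=9 > 8 → no swap
j=3: a[3]=9 > 8 → no swap
j=4: a[4]=7 ≤ 8 → i=2, swap a[2],a[4] → [8, 8, 7, 9, 9, 9, 7, 8]
j=5: a[5]=9 > 8 → no swap
j=6: a[6]=7 ≤ 8 → i=3, swap a[3],a[6] → [8, 8, 7, 7, 9, 9, 9, 8]
final swap a[4],a[7] → [8, 8, 7, 7, 8, 9, 9, 9]; return 4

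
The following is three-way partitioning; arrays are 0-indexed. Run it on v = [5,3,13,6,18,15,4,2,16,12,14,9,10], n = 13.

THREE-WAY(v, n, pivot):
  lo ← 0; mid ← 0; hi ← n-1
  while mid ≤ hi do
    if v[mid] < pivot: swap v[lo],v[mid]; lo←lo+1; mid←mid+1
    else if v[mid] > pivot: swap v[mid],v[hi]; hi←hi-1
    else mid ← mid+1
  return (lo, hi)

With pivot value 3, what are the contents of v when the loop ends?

[2,3,6,18,15,4,13,16,12,14,9,10,5]

lo=0 mid=0 hi=12
5>3: swap(0,12), hi=11 ⇒ [10,3,13,6,18,15,4,2,16,12,14,9,5]
10>3: swap(0,11), hi=10 ⇒ [9,3,13,6,18,15,4,2,16,12,14,10,5]
9>3: swap(0,10), hi=9 ⇒ [14,3,13,6,18,15,4,2,16,12,9,10,5]
14>3: swap(0,9), hi=8 ⇒ [12,3,13,6,18,15,4,2,16,14,9,10,5]
12>3: swap(0,8), hi=7 ⇒ [16,3,13,6,18,15,4,2,12,14,9,10,5]
16>3: swap(0,7), hi=6 ⇒ [2,3,13,6,18,15,4,16,12,14,9,10,5]
2<3: swap(0,0), lo=1 mid=1 ⇒ [2,3,13,6,18,15,4,16,12,14,9,10,5]
3=3: mid=2
13>3: swap(2,6), hi=5 ⇒ [2,3,4,6,18,15,13,16,12,14,9,10,5]
4>3: swap(2,5), hi=4 ⇒ [2,3,15,6,18,4,13,16,12,14,9,10,5]
15>3: swap(2,4), hi=3 ⇒ [2,3,18,6,15,4,13,16,12,14,9,10,5]
18>3: swap(2,3), hi=2 ⇒ [2,3,6,18,15,4,13,16,12,14,9,10,5]
6>3: swap(2,2), hi=1 ⇒ [2,3,6,18,15,4,13,16,12,14,9,10,5]
done. lo=1 hi=1; v=[2,3,6,18,15,4,13,16,12,14,9,10,5]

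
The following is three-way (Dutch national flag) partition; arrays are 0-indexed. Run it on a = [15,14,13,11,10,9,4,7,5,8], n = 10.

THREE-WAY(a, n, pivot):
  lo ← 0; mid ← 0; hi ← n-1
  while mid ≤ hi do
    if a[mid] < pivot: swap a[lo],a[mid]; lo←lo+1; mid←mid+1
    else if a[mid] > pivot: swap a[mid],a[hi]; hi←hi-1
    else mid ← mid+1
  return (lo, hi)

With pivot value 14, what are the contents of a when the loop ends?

lo=0 mid=0 hi=9
15>14: swap(0,9), hi=8 ⇒ [8,14,13,11,10,9,4,7,5,15]
8<14: swap(0,0), lo=1 mid=1 ⇒ [8,14,13,11,10,9,4,7,5,15]
14=14: mid=2
13<14: swap(1,2), lo=2 mid=3 ⇒ [8,13,14,11,10,9,4,7,5,15]
11<14: swap(2,3), lo=3 mid=4 ⇒ [8,13,11,14,10,9,4,7,5,15]
10<14: swap(3,4), lo=4 mid=5 ⇒ [8,13,11,10,14,9,4,7,5,15]
9<14: swap(4,5), lo=5 mid=6 ⇒ [8,13,11,10,9,14,4,7,5,15]
4<14: swap(5,6), lo=6 mid=7 ⇒ [8,13,11,10,9,4,14,7,5,15]
7<14: swap(6,7), lo=7 mid=8 ⇒ [8,13,11,10,9,4,7,14,5,15]
5<14: swap(7,8), lo=8 mid=9 ⇒ [8,13,11,10,9,4,7,5,14,15]
done. lo=8 hi=8; a=[8,13,11,10,9,4,7,5,14,15]

[8,13,11,10,9,4,7,5,14,15]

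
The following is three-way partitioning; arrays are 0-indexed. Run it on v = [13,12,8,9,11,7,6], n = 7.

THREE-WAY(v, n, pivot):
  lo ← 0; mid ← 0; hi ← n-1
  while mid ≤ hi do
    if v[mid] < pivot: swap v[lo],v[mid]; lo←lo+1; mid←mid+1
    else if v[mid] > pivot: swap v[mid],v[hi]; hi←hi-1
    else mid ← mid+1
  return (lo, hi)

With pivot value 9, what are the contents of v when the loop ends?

pivot = 9; lo=0, mid=0, hi=6
v[mid]=13>9: swap v[0],v[6]; hi=5 → [6,12,8,9,11,7,13]
v[mid]=6<9: swap v[0],v[0]; lo=1,mid=1 → [6,12,8,9,11,7,13]
v[mid]=12>9: swap v[1],v[5]; hi=4 → [6,7,8,9,11,12,13]
v[mid]=7<9: swap v[1],v[1]; lo=2,mid=2 → [6,7,8,9,11,12,13]
v[mid]=8<9: swap v[2],v[2]; lo=3,mid=3 → [6,7,8,9,11,12,13]
v[mid]=9=9: mid=4
v[mid]=11>9: swap v[4],v[4]; hi=3 → [6,7,8,9,11,12,13]
end: lo=3, hi=3; v = [6,7,8,9,11,12,13]

[6,7,8,9,11,12,13]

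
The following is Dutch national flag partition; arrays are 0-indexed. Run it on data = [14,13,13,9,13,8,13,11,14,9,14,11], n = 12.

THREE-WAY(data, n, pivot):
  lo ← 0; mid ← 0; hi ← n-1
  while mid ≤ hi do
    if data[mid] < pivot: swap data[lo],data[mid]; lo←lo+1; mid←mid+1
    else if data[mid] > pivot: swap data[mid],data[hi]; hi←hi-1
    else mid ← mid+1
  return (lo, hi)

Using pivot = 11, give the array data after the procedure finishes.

[9,9,8,11,11,13,13,14,13,14,13,14]

lo=0 mid=0 hi=11
14>11: swap(0,11), hi=10 ⇒ [11,13,13,9,13,8,13,11,14,9,14,14]
11=11: mid=1
13>11: swap(1,10), hi=9 ⇒ [11,14,13,9,13,8,13,11,14,9,13,14]
14>11: swap(1,9), hi=8 ⇒ [11,9,13,9,13,8,13,11,14,14,13,14]
9<11: swap(0,1), lo=1 mid=2 ⇒ [9,11,13,9,13,8,13,11,14,14,13,14]
13>11: swap(2,8), hi=7 ⇒ [9,11,14,9,13,8,13,11,13,14,13,14]
14>11: swap(2,7), hi=6 ⇒ [9,11,11,9,13,8,13,14,13,14,13,14]
11=11: mid=3
9<11: swap(1,3), lo=2 mid=4 ⇒ [9,9,11,11,13,8,13,14,13,14,13,14]
13>11: swap(4,6), hi=5 ⇒ [9,9,11,11,13,8,13,14,13,14,13,14]
13>11: swap(4,5), hi=4 ⇒ [9,9,11,11,8,13,13,14,13,14,13,14]
8<11: swap(2,4), lo=3 mid=5 ⇒ [9,9,8,11,11,13,13,14,13,14,13,14]
done. lo=3 hi=4; data=[9,9,8,11,11,13,13,14,13,14,13,14]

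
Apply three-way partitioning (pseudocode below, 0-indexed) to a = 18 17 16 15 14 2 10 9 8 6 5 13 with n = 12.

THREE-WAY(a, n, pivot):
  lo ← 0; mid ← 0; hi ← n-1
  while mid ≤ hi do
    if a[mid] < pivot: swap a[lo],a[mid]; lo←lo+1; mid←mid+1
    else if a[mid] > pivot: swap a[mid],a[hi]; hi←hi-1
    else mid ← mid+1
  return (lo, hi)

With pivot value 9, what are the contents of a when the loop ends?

lo=0 mid=0 hi=11
18>9: swap(0,11), hi=10 ⇒ 13 17 16 15 14 2 10 9 8 6 5 18
13>9: swap(0,10), hi=9 ⇒ 5 17 16 15 14 2 10 9 8 6 13 18
5<9: swap(0,0), lo=1 mid=1 ⇒ 5 17 16 15 14 2 10 9 8 6 13 18
17>9: swap(1,9), hi=8 ⇒ 5 6 16 15 14 2 10 9 8 17 13 18
6<9: swap(1,1), lo=2 mid=2 ⇒ 5 6 16 15 14 2 10 9 8 17 13 18
16>9: swap(2,8), hi=7 ⇒ 5 6 8 15 14 2 10 9 16 17 13 18
8<9: swap(2,2), lo=3 mid=3 ⇒ 5 6 8 15 14 2 10 9 16 17 13 18
15>9: swap(3,7), hi=6 ⇒ 5 6 8 9 14 2 10 15 16 17 13 18
9=9: mid=4
14>9: swap(4,6), hi=5 ⇒ 5 6 8 9 10 2 14 15 16 17 13 18
10>9: swap(4,5), hi=4 ⇒ 5 6 8 9 2 10 14 15 16 17 13 18
2<9: swap(3,4), lo=4 mid=5 ⇒ 5 6 8 2 9 10 14 15 16 17 13 18
done. lo=4 hi=4; a=5 6 8 2 9 10 14 15 16 17 13 18

5 6 8 2 9 10 14 15 16 17 13 18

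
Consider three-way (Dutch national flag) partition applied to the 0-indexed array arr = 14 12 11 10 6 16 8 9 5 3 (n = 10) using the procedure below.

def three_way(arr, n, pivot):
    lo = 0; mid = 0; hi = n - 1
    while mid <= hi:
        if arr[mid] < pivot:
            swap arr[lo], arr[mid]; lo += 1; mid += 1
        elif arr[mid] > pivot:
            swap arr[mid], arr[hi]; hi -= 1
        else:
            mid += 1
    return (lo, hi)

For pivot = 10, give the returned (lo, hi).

lo=0 mid=0 hi=9
14>10: swap(0,9), hi=8 ⇒ 3 12 11 10 6 16 8 9 5 14
3<10: swap(0,0), lo=1 mid=1 ⇒ 3 12 11 10 6 16 8 9 5 14
12>10: swap(1,8), hi=7 ⇒ 3 5 11 10 6 16 8 9 12 14
5<10: swap(1,1), lo=2 mid=2 ⇒ 3 5 11 10 6 16 8 9 12 14
11>10: swap(2,7), hi=6 ⇒ 3 5 9 10 6 16 8 11 12 14
9<10: swap(2,2), lo=3 mid=3 ⇒ 3 5 9 10 6 16 8 11 12 14
10=10: mid=4
6<10: swap(3,4), lo=4 mid=5 ⇒ 3 5 9 6 10 16 8 11 12 14
16>10: swap(5,6), hi=5 ⇒ 3 5 9 6 10 8 16 11 12 14
8<10: swap(4,5), lo=5 mid=6 ⇒ 3 5 9 6 8 10 16 11 12 14
done. lo=5 hi=5; arr=3 5 9 6 8 10 16 11 12 14

(5, 5)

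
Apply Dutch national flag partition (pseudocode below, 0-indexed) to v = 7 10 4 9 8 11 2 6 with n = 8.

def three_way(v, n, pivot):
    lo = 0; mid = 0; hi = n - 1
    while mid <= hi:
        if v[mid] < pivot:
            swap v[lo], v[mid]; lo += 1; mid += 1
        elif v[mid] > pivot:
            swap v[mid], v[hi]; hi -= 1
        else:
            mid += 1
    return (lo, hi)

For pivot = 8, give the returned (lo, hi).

lo=0 mid=0 hi=7
7<8: swap(0,0), lo=1 mid=1 ⇒ 7 10 4 9 8 11 2 6
10>8: swap(1,7), hi=6 ⇒ 7 6 4 9 8 11 2 10
6<8: swap(1,1), lo=2 mid=2 ⇒ 7 6 4 9 8 11 2 10
4<8: swap(2,2), lo=3 mid=3 ⇒ 7 6 4 9 8 11 2 10
9>8: swap(3,6), hi=5 ⇒ 7 6 4 2 8 11 9 10
2<8: swap(3,3), lo=4 mid=4 ⇒ 7 6 4 2 8 11 9 10
8=8: mid=5
11>8: swap(5,5), hi=4 ⇒ 7 6 4 2 8 11 9 10
done. lo=4 hi=4; v=7 6 4 2 8 11 9 10

(4, 4)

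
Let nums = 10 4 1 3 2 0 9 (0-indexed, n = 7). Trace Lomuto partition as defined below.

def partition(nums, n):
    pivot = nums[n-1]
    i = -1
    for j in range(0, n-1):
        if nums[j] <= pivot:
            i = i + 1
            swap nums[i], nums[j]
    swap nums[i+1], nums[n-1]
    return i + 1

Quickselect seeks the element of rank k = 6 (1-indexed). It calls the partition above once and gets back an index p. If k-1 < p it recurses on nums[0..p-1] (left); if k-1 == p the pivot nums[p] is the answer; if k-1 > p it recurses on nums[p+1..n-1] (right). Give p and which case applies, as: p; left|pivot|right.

5; pivot

pivot = nums[6] = 9; i = -1
j=0: nums[0]=10 > 9 → no swap
j=1: nums[1]=4 ≤ 9 → i=0, swap nums[0],nums[1] → 4 10 1 3 2 0 9
j=2: nums[2]=1 ≤ 9 → i=1, swap nums[1],nums[2] → 4 1 10 3 2 0 9
j=3: nums[3]=3 ≤ 9 → i=2, swap nums[2],nums[3] → 4 1 3 10 2 0 9
j=4: nums[4]=2 ≤ 9 → i=3, swap nums[3],nums[4] → 4 1 3 2 10 0 9
j=5: nums[5]=0 ≤ 9 → i=4, swap nums[4],nums[5] → 4 1 3 2 0 10 9
final swap nums[5],nums[6] → 4 1 3 2 0 9 10; return 5
p = 5; k-1 = 5 == 5 ⇒ pivot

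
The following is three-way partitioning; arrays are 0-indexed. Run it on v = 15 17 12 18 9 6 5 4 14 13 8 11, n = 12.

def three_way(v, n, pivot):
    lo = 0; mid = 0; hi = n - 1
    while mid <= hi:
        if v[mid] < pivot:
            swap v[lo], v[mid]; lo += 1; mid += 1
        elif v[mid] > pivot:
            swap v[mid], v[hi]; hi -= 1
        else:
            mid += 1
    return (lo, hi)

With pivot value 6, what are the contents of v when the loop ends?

4 5 6 9 18 12 17 14 13 8 11 15

pivot = 6; lo=0, mid=0, hi=11
v[mid]=15>6: swap v[0],v[11]; hi=10 → 11 17 12 18 9 6 5 4 14 13 8 15
v[mid]=11>6: swap v[0],v[10]; hi=9 → 8 17 12 18 9 6 5 4 14 13 11 15
v[mid]=8>6: swap v[0],v[9]; hi=8 → 13 17 12 18 9 6 5 4 14 8 11 15
v[mid]=13>6: swap v[0],v[8]; hi=7 → 14 17 12 18 9 6 5 4 13 8 11 15
v[mid]=14>6: swap v[0],v[7]; hi=6 → 4 17 12 18 9 6 5 14 13 8 11 15
v[mid]=4<6: swap v[0],v[0]; lo=1,mid=1 → 4 17 12 18 9 6 5 14 13 8 11 15
v[mid]=17>6: swap v[1],v[6]; hi=5 → 4 5 12 18 9 6 17 14 13 8 11 15
v[mid]=5<6: swap v[1],v[1]; lo=2,mid=2 → 4 5 12 18 9 6 17 14 13 8 11 15
v[mid]=12>6: swap v[2],v[5]; hi=4 → 4 5 6 18 9 12 17 14 13 8 11 15
v[mid]=6=6: mid=3
v[mid]=18>6: swap v[3],v[4]; hi=3 → 4 5 6 9 18 12 17 14 13 8 11 15
v[mid]=9>6: swap v[3],v[3]; hi=2 → 4 5 6 9 18 12 17 14 13 8 11 15
end: lo=2, hi=2; v = 4 5 6 9 18 12 17 14 13 8 11 15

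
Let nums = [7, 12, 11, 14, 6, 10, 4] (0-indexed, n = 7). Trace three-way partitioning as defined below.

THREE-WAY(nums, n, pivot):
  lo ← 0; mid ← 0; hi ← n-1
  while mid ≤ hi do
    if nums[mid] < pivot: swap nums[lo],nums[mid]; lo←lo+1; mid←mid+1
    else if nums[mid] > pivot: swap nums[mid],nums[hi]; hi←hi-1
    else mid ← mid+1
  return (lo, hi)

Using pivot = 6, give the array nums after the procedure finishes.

[4, 6, 14, 11, 10, 12, 7]

lo=0 mid=0 hi=6
7>6: swap(0,6), hi=5 ⇒ [4, 12, 11, 14, 6, 10, 7]
4<6: swap(0,0), lo=1 mid=1 ⇒ [4, 12, 11, 14, 6, 10, 7]
12>6: swap(1,5), hi=4 ⇒ [4, 10, 11, 14, 6, 12, 7]
10>6: swap(1,4), hi=3 ⇒ [4, 6, 11, 14, 10, 12, 7]
6=6: mid=2
11>6: swap(2,3), hi=2 ⇒ [4, 6, 14, 11, 10, 12, 7]
14>6: swap(2,2), hi=1 ⇒ [4, 6, 14, 11, 10, 12, 7]
done. lo=1 hi=1; nums=[4, 6, 14, 11, 10, 12, 7]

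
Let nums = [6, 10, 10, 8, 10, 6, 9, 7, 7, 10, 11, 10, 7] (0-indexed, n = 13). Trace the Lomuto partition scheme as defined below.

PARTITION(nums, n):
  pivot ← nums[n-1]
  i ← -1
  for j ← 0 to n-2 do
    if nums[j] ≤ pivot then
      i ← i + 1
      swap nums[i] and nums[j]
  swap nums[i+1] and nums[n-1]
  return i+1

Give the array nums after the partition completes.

pivot=7, i=-1
j=0: 6≤7, i=0, swap(0,0) ⇒ [6, 10, 10, 8, 10, 6, 9, 7, 7, 10, 11, 10, 7]
j=1: 10>7, skip
j=2: 10>7, skip
j=3: 8>7, skip
j=4: 10>7, skip
j=5: 6≤7, i=1, swap(1,5) ⇒ [6, 6, 10, 8, 10, 10, 9, 7, 7, 10, 11, 10, 7]
j=6: 9>7, skip
j=7: 7≤7, i=2, swap(2,7) ⇒ [6, 6, 7, 8, 10, 10, 9, 10, 7, 10, 11, 10, 7]
j=8: 7≤7, i=3, swap(3,8) ⇒ [6, 6, 7, 7, 10, 10, 9, 10, 8, 10, 11, 10, 7]
j=9: 10>7, skip
j=10: 11>7, skip
j=11: 10>7, skip
swap(4,12) ⇒ [6, 6, 7, 7, 7, 10, 9, 10, 8, 10, 11, 10, 10]; return 4

[6, 6, 7, 7, 7, 10, 9, 10, 8, 10, 11, 10, 10]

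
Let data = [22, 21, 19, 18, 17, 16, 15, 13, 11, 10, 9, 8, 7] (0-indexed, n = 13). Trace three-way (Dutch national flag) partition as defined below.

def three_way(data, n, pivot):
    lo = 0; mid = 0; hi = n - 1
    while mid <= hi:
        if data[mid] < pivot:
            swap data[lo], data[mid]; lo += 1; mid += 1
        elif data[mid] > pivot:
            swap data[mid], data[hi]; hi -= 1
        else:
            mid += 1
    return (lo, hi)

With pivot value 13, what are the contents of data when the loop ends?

[7, 8, 9, 10, 11, 13, 15, 16, 17, 18, 19, 21, 22]

pivot = 13; lo=0, mid=0, hi=12
data[mid]=22>13: swap data[0],data[12]; hi=11 → [7, 21, 19, 18, 17, 16, 15, 13, 11, 10, 9, 8, 22]
data[mid]=7<13: swap data[0],data[0]; lo=1,mid=1 → [7, 21, 19, 18, 17, 16, 15, 13, 11, 10, 9, 8, 22]
data[mid]=21>13: swap data[1],data[11]; hi=10 → [7, 8, 19, 18, 17, 16, 15, 13, 11, 10, 9, 21, 22]
data[mid]=8<13: swap data[1],data[1]; lo=2,mid=2 → [7, 8, 19, 18, 17, 16, 15, 13, 11, 10, 9, 21, 22]
data[mid]=19>13: swap data[2],data[10]; hi=9 → [7, 8, 9, 18, 17, 16, 15, 13, 11, 10, 19, 21, 22]
data[mid]=9<13: swap data[2],data[2]; lo=3,mid=3 → [7, 8, 9, 18, 17, 16, 15, 13, 11, 10, 19, 21, 22]
data[mid]=18>13: swap data[3],data[9]; hi=8 → [7, 8, 9, 10, 17, 16, 15, 13, 11, 18, 19, 21, 22]
data[mid]=10<13: swap data[3],data[3]; lo=4,mid=4 → [7, 8, 9, 10, 17, 16, 15, 13, 11, 18, 19, 21, 22]
data[mid]=17>13: swap data[4],data[8]; hi=7 → [7, 8, 9, 10, 11, 16, 15, 13, 17, 18, 19, 21, 22]
data[mid]=11<13: swap data[4],data[4]; lo=5,mid=5 → [7, 8, 9, 10, 11, 16, 15, 13, 17, 18, 19, 21, 22]
data[mid]=16>13: swap data[5],data[7]; hi=6 → [7, 8, 9, 10, 11, 13, 15, 16, 17, 18, 19, 21, 22]
data[mid]=13=13: mid=6
data[mid]=15>13: swap data[6],data[6]; hi=5 → [7, 8, 9, 10, 11, 13, 15, 16, 17, 18, 19, 21, 22]
end: lo=5, hi=5; data = [7, 8, 9, 10, 11, 13, 15, 16, 17, 18, 19, 21, 22]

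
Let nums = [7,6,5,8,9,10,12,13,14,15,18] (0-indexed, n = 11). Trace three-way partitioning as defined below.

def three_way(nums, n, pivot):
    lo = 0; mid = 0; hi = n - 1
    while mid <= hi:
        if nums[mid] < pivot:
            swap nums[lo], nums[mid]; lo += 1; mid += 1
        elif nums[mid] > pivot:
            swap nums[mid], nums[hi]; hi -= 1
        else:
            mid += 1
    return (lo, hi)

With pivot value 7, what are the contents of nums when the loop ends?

pivot = 7; lo=0, mid=0, hi=10
nums[mid]=7=7: mid=1
nums[mid]=6<7: swap nums[0],nums[1]; lo=1,mid=2 → [6,7,5,8,9,10,12,13,14,15,18]
nums[mid]=5<7: swap nums[1],nums[2]; lo=2,mid=3 → [6,5,7,8,9,10,12,13,14,15,18]
nums[mid]=8>7: swap nums[3],nums[10]; hi=9 → [6,5,7,18,9,10,12,13,14,15,8]
nums[mid]=18>7: swap nums[3],nums[9]; hi=8 → [6,5,7,15,9,10,12,13,14,18,8]
nums[mid]=15>7: swap nums[3],nums[8]; hi=7 → [6,5,7,14,9,10,12,13,15,18,8]
nums[mid]=14>7: swap nums[3],nums[7]; hi=6 → [6,5,7,13,9,10,12,14,15,18,8]
nums[mid]=13>7: swap nums[3],nums[6]; hi=5 → [6,5,7,12,9,10,13,14,15,18,8]
nums[mid]=12>7: swap nums[3],nums[5]; hi=4 → [6,5,7,10,9,12,13,14,15,18,8]
nums[mid]=10>7: swap nums[3],nums[4]; hi=3 → [6,5,7,9,10,12,13,14,15,18,8]
nums[mid]=9>7: swap nums[3],nums[3]; hi=2 → [6,5,7,9,10,12,13,14,15,18,8]
end: lo=2, hi=2; nums = [6,5,7,9,10,12,13,14,15,18,8]

[6,5,7,9,10,12,13,14,15,18,8]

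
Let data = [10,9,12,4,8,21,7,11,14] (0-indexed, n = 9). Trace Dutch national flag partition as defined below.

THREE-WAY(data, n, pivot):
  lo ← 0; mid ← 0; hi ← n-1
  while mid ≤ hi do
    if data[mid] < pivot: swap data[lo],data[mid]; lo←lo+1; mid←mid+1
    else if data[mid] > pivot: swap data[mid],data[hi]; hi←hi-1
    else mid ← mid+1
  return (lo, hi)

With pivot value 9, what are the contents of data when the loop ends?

lo=0 mid=0 hi=8
10>9: swap(0,8), hi=7 ⇒ [14,9,12,4,8,21,7,11,10]
14>9: swap(0,7), hi=6 ⇒ [11,9,12,4,8,21,7,14,10]
11>9: swap(0,6), hi=5 ⇒ [7,9,12,4,8,21,11,14,10]
7<9: swap(0,0), lo=1 mid=1 ⇒ [7,9,12,4,8,21,11,14,10]
9=9: mid=2
12>9: swap(2,5), hi=4 ⇒ [7,9,21,4,8,12,11,14,10]
21>9: swap(2,4), hi=3 ⇒ [7,9,8,4,21,12,11,14,10]
8<9: swap(1,2), lo=2 mid=3 ⇒ [7,8,9,4,21,12,11,14,10]
4<9: swap(2,3), lo=3 mid=4 ⇒ [7,8,4,9,21,12,11,14,10]
done. lo=3 hi=3; data=[7,8,4,9,21,12,11,14,10]

[7,8,4,9,21,12,11,14,10]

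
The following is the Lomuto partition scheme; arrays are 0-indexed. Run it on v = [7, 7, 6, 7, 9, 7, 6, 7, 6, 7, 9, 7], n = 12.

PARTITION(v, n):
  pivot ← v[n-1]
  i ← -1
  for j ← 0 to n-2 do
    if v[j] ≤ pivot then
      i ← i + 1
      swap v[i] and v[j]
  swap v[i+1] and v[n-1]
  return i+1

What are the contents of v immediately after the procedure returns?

[7, 7, 6, 7, 7, 6, 7, 6, 7, 7, 9, 9]

pivot=7, i=-1
j=0: 7≤7, i=0, swap(0,0) ⇒ [7, 7, 6, 7, 9, 7, 6, 7, 6, 7, 9, 7]
j=1: 7≤7, i=1, swap(1,1) ⇒ [7, 7, 6, 7, 9, 7, 6, 7, 6, 7, 9, 7]
j=2: 6≤7, i=2, swap(2,2) ⇒ [7, 7, 6, 7, 9, 7, 6, 7, 6, 7, 9, 7]
j=3: 7≤7, i=3, swap(3,3) ⇒ [7, 7, 6, 7, 9, 7, 6, 7, 6, 7, 9, 7]
j=4: 9>7, skip
j=5: 7≤7, i=4, swap(4,5) ⇒ [7, 7, 6, 7, 7, 9, 6, 7, 6, 7, 9, 7]
j=6: 6≤7, i=5, swap(5,6) ⇒ [7, 7, 6, 7, 7, 6, 9, 7, 6, 7, 9, 7]
j=7: 7≤7, i=6, swap(6,7) ⇒ [7, 7, 6, 7, 7, 6, 7, 9, 6, 7, 9, 7]
j=8: 6≤7, i=7, swap(7,8) ⇒ [7, 7, 6, 7, 7, 6, 7, 6, 9, 7, 9, 7]
j=9: 7≤7, i=8, swap(8,9) ⇒ [7, 7, 6, 7, 7, 6, 7, 6, 7, 9, 9, 7]
j=10: 9>7, skip
swap(9,11) ⇒ [7, 7, 6, 7, 7, 6, 7, 6, 7, 7, 9, 9]; return 9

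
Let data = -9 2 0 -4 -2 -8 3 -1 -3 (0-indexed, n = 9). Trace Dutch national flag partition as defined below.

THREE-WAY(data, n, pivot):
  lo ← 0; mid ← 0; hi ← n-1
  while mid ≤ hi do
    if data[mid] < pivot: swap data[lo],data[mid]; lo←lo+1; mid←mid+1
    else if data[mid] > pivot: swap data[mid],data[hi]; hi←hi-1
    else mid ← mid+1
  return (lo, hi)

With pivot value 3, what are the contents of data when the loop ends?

lo=0 mid=0 hi=8
-9<3: swap(0,0), lo=1 mid=1 ⇒ -9 2 0 -4 -2 -8 3 -1 -3
2<3: swap(1,1), lo=2 mid=2 ⇒ -9 2 0 -4 -2 -8 3 -1 -3
0<3: swap(2,2), lo=3 mid=3 ⇒ -9 2 0 -4 -2 -8 3 -1 -3
-4<3: swap(3,3), lo=4 mid=4 ⇒ -9 2 0 -4 -2 -8 3 -1 -3
-2<3: swap(4,4), lo=5 mid=5 ⇒ -9 2 0 -4 -2 -8 3 -1 -3
-8<3: swap(5,5), lo=6 mid=6 ⇒ -9 2 0 -4 -2 -8 3 -1 -3
3=3: mid=7
-1<3: swap(6,7), lo=7 mid=8 ⇒ -9 2 0 -4 -2 -8 -1 3 -3
-3<3: swap(7,8), lo=8 mid=9 ⇒ -9 2 0 -4 -2 -8 -1 -3 3
done. lo=8 hi=8; data=-9 2 0 -4 -2 -8 -1 -3 3

-9 2 0 -4 -2 -8 -1 -3 3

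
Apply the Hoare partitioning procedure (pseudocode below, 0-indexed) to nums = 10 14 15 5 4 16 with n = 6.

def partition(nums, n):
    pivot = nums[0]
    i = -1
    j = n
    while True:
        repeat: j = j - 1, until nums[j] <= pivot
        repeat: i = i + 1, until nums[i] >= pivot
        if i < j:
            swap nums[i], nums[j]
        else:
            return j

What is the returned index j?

1

pivot=10
j stops at 4 (4), i stops at 0 (10); swap ⇒ 4 14 15 5 10 16
j stops at 3 (5), i stops at 1 (14); swap ⇒ 4 5 15 14 10 16
j stops at 1, i stops at 2; i≥j ⇒ return 1. nums=4 5 15 14 10 16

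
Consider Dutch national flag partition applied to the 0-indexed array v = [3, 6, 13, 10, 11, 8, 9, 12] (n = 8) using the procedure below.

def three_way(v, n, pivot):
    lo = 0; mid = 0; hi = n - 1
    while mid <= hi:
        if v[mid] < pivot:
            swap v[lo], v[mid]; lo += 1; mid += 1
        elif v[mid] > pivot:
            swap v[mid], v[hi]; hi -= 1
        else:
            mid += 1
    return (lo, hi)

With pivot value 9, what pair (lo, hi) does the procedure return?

(3, 3)

pivot = 9; lo=0, mid=0, hi=7
v[mid]=3<9: swap v[0],v[0]; lo=1,mid=1 → [3, 6, 13, 10, 11, 8, 9, 12]
v[mid]=6<9: swap v[1],v[1]; lo=2,mid=2 → [3, 6, 13, 10, 11, 8, 9, 12]
v[mid]=13>9: swap v[2],v[7]; hi=6 → [3, 6, 12, 10, 11, 8, 9, 13]
v[mid]=12>9: swap v[2],v[6]; hi=5 → [3, 6, 9, 10, 11, 8, 12, 13]
v[mid]=9=9: mid=3
v[mid]=10>9: swap v[3],v[5]; hi=4 → [3, 6, 9, 8, 11, 10, 12, 13]
v[mid]=8<9: swap v[2],v[3]; lo=3,mid=4 → [3, 6, 8, 9, 11, 10, 12, 13]
v[mid]=11>9: swap v[4],v[4]; hi=3 → [3, 6, 8, 9, 11, 10, 12, 13]
end: lo=3, hi=3; v = [3, 6, 8, 9, 11, 10, 12, 13]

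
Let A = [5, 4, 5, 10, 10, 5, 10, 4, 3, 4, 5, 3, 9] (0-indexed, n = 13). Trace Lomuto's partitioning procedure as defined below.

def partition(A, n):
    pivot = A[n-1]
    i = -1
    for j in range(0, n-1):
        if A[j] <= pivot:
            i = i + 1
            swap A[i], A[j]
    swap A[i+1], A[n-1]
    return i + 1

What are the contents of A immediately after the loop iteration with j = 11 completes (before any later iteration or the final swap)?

pivot=9, i=-1
j=0: 5≤9, i=0, swap(0,0) ⇒ [5, 4, 5, 10, 10, 5, 10, 4, 3, 4, 5, 3, 9]
j=1: 4≤9, i=1, swap(1,1) ⇒ [5, 4, 5, 10, 10, 5, 10, 4, 3, 4, 5, 3, 9]
j=2: 5≤9, i=2, swap(2,2) ⇒ [5, 4, 5, 10, 10, 5, 10, 4, 3, 4, 5, 3, 9]
j=3: 10>9, skip
j=4: 10>9, skip
j=5: 5≤9, i=3, swap(3,5) ⇒ [5, 4, 5, 5, 10, 10, 10, 4, 3, 4, 5, 3, 9]
j=6: 10>9, skip
j=7: 4≤9, i=4, swap(4,7) ⇒ [5, 4, 5, 5, 4, 10, 10, 10, 3, 4, 5, 3, 9]
j=8: 3≤9, i=5, swap(5,8) ⇒ [5, 4, 5, 5, 4, 3, 10, 10, 10, 4, 5, 3, 9]
j=9: 4≤9, i=6, swap(6,9) ⇒ [5, 4, 5, 5, 4, 3, 4, 10, 10, 10, 5, 3, 9]
j=10: 5≤9, i=7, swap(7,10) ⇒ [5, 4, 5, 5, 4, 3, 4, 5, 10, 10, 10, 3, 9]
j=11: 3≤9, i=8, swap(8,11) ⇒ [5, 4, 5, 5, 4, 3, 4, 5, 3, 10, 10, 10, 9]
(after j=11) A = [5, 4, 5, 5, 4, 3, 4, 5, 3, 10, 10, 10, 9]

[5, 4, 5, 5, 4, 3, 4, 5, 3, 10, 10, 10, 9]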